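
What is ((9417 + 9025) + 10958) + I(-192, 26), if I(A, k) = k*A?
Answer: 24408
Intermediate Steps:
I(A, k) = A*k
((9417 + 9025) + 10958) + I(-192, 26) = ((9417 + 9025) + 10958) - 192*26 = (18442 + 10958) - 4992 = 29400 - 4992 = 24408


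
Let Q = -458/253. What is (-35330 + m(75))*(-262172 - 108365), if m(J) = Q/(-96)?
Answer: 158977896065267/12144 ≈ 1.3091e+10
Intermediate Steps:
Q = -458/253 (Q = -458*1/253 = -458/253 ≈ -1.8103)
m(J) = 229/12144 (m(J) = -458/253/(-96) = -458/253*(-1/96) = 229/12144)
(-35330 + m(75))*(-262172 - 108365) = (-35330 + 229/12144)*(-262172 - 108365) = -429047291/12144*(-370537) = 158977896065267/12144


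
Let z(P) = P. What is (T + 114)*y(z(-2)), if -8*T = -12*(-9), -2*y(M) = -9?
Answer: 1809/4 ≈ 452.25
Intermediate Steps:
y(M) = 9/2 (y(M) = -1/2*(-9) = 9/2)
T = -27/2 (T = -(-3)*(-9)/2 = -1/8*108 = -27/2 ≈ -13.500)
(T + 114)*y(z(-2)) = (-27/2 + 114)*(9/2) = (201/2)*(9/2) = 1809/4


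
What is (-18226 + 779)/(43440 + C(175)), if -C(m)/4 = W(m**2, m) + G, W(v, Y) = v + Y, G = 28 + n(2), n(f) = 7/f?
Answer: 17447/79886 ≈ 0.21840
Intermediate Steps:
G = 63/2 (G = 28 + 7/2 = 63/2 ≈ 31.500)
W(v, Y) = Y + v
C(m) = -126 - 4*m - 4*m**2 (C(m) = -4*((m + m**2) + 63/2) = -4*(63/2 + m + m**2) = -126 - 4*m - 4*m**2)
(-18226 + 779)/(43440 + C(175)) = (-18226 + 779)/(43440 + (-126 - 4*175 - 4*175**2)) = -17447/(43440 + (-126 - 700 - 4*30625)) = -17447/(43440 + (-126 - 700 - 122500)) = -17447/(43440 - 123326) = -17447/(-79886) = -17447*(-1/79886) = 17447/79886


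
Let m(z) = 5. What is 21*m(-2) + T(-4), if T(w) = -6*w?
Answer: 129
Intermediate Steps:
21*m(-2) + T(-4) = 21*5 - 6*(-4) = 105 + 24 = 129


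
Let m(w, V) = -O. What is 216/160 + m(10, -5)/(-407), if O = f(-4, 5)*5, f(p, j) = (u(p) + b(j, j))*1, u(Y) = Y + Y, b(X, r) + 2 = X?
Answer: 10489/8140 ≈ 1.2886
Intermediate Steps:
b(X, r) = -2 + X
u(Y) = 2*Y
f(p, j) = -2 + j + 2*p (f(p, j) = (2*p + (-2 + j))*1 = (-2 + j + 2*p)*1 = -2 + j + 2*p)
O = -25 (O = (-2 + 5 + 2*(-4))*5 = (-2 + 5 - 8)*5 = -5*5 = -25)
m(w, V) = 25 (m(w, V) = -1*(-25) = 25)
216/160 + m(10, -5)/(-407) = 216/160 + 25/(-407) = 216*(1/160) + 25*(-1/407) = 27/20 - 25/407 = 10489/8140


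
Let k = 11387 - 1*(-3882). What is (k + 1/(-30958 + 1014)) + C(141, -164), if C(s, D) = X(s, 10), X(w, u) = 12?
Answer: 457574263/29944 ≈ 15281.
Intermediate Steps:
C(s, D) = 12
k = 15269 (k = 11387 + 3882 = 15269)
(k + 1/(-30958 + 1014)) + C(141, -164) = (15269 + 1/(-30958 + 1014)) + 12 = (15269 + 1/(-29944)) + 12 = (15269 - 1/29944) + 12 = 457214935/29944 + 12 = 457574263/29944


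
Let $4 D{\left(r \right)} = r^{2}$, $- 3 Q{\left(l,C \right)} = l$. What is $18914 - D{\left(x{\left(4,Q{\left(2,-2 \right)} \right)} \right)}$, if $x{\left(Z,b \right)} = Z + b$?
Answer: $\frac{170201}{9} \approx 18911.0$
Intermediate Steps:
$Q{\left(l,C \right)} = - \frac{l}{3}$
$D{\left(r \right)} = \frac{r^{2}}{4}$
$18914 - D{\left(x{\left(4,Q{\left(2,-2 \right)} \right)} \right)} = 18914 - \frac{\left(4 - \frac{2}{3}\right)^{2}}{4} = 18914 - \frac{\left(\frac{10}{3}\right)^{2}}{4} = 18914 - \frac{1}{4} \cdot \frac{100}{9} = 18914 - \frac{25}{9} = \frac{170201}{9}$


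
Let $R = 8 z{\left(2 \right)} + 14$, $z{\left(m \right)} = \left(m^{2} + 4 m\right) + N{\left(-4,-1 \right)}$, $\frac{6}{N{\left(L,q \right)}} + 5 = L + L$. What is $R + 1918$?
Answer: $\frac{26316}{13} \approx 2024.3$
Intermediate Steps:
$N{\left(L,q \right)} = \frac{6}{-5 + 2 L}$ ($N{\left(L,q \right)} = \frac{6}{-5 + \left(L + L\right)} = \frac{6}{-5 + 2 L}$)
$z{\left(m \right)} = - \frac{6}{13} + m^{2} + 4 m$ ($z{\left(m \right)} = \left(m^{2} + 4 m\right) + \frac{6}{-5 + 2 \left(-4\right)} = \left(m^{2} + 4 m\right) + \frac{6}{-5 - 8} = \left(m^{2} + 4 m\right) + \frac{6}{-13} = \left(m^{2} + 4 m\right) + 6 \left(- \frac{1}{13}\right) = \left(m^{2} + 4 m\right) - \frac{6}{13} = - \frac{6}{13} + m^{2} + 4 m$)
$R = \frac{1382}{13}$ ($R = 8 \left(- \frac{6}{13} + 2^{2} + 4 \cdot 2\right) + 14 = 8 \left(- \frac{6}{13} + 4 + 8\right) + 14 = 8 \cdot \frac{150}{13} + 14 = \frac{1200}{13} + 14 = \frac{1382}{13} \approx 106.31$)
$R + 1918 = \frac{1382}{13} + 1918 = \frac{26316}{13}$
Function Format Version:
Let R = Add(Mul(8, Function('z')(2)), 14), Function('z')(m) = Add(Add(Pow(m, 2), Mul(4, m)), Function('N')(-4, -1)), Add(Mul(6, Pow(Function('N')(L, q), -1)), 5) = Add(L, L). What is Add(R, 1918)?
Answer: Rational(26316, 13) ≈ 2024.3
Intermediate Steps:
Function('N')(L, q) = Mul(6, Pow(Add(-5, Mul(2, L)), -1)) (Function('N')(L, q) = Mul(6, Pow(Add(-5, Add(L, L)), -1)) = Mul(6, Pow(Add(-5, Mul(2, L)), -1)))
Function('z')(m) = Add(Rational(-6, 13), Pow(m, 2), Mul(4, m)) (Function('z')(m) = Add(Add(Pow(m, 2), Mul(4, m)), Mul(6, Pow(Add(-5, Mul(2, -4)), -1))) = Add(Add(Pow(m, 2), Mul(4, m)), Mul(6, Pow(Add(-5, -8), -1))) = Add(Add(Pow(m, 2), Mul(4, m)), Mul(6, Pow(-13, -1))) = Add(Add(Pow(m, 2), Mul(4, m)), Mul(6, Rational(-1, 13))) = Add(Add(Pow(m, 2), Mul(4, m)), Rational(-6, 13)) = Add(Rational(-6, 13), Pow(m, 2), Mul(4, m)))
R = Rational(1382, 13) (R = Add(Mul(8, Add(Rational(-6, 13), Pow(2, 2), Mul(4, 2))), 14) = Add(Mul(8, Add(Rational(-6, 13), 4, 8)), 14) = Add(Mul(8, Rational(150, 13)), 14) = Add(Rational(1200, 13), 14) = Rational(1382, 13) ≈ 106.31)
Add(R, 1918) = Add(Rational(1382, 13), 1918) = Rational(26316, 13)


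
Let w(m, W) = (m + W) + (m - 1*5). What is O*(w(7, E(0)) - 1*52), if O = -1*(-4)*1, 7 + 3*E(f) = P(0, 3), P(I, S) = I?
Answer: -544/3 ≈ -181.33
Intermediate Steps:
E(f) = -7/3 (E(f) = -7/3 + (1/3)*0 = -7/3 + 0 = -7/3)
w(m, W) = -5 + W + 2*m (w(m, W) = (W + m) + (m - 5) = (W + m) + (-5 + m) = -5 + W + 2*m)
O = 4 (O = 4*1 = 4)
O*(w(7, E(0)) - 1*52) = 4*((-5 - 7/3 + 2*7) - 1*52) = 4*((-5 - 7/3 + 14) - 52) = 4*(20/3 - 52) = 4*(-136/3) = -544/3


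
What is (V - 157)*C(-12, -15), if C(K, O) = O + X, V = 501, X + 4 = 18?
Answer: -344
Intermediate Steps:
X = 14 (X = -4 + 18 = 14)
C(K, O) = 14 + O (C(K, O) = O + 14 = 14 + O)
(V - 157)*C(-12, -15) = (501 - 157)*(14 - 15) = 344*(-1) = -344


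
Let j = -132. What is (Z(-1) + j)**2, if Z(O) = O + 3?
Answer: 16900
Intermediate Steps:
Z(O) = 3 + O
(Z(-1) + j)**2 = ((3 - 1) - 132)**2 = (2 - 132)**2 = (-130)**2 = 16900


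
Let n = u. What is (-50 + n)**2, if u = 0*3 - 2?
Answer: 2704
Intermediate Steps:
u = -2 (u = 0 - 2 = -2)
n = -2
(-50 + n)**2 = (-50 - 2)**2 = (-52)**2 = 2704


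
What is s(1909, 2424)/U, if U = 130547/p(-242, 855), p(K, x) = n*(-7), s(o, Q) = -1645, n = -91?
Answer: -1047865/130547 ≈ -8.0267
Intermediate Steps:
p(K, x) = 637 (p(K, x) = -91*(-7) = 637)
U = 130547/637 ≈ 204.94
s(1909, 2424)/U = -1645/130547/637 = -1645*637/130547 = -1047865/130547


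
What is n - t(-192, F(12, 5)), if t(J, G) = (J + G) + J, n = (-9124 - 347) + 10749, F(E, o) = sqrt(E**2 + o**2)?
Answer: 1649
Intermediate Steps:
n = 1278 (n = -9471 + 10749 = 1278)
t(J, G) = G + 2*J (t(J, G) = (G + J) + J = G + 2*J)
n - t(-192, F(12, 5)) = 1278 - (sqrt(12**2 + 5**2) + 2*(-192)) = 1278 - (sqrt(144 + 25) - 384) = 1278 - (sqrt(169) - 384) = 1278 - (13 - 384) = 1278 - 1*(-371) = 1278 + 371 = 1649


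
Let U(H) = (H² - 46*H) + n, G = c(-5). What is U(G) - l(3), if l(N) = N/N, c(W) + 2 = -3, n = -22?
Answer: 232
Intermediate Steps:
c(W) = -5 (c(W) = -2 - 3 = -5)
l(N) = 1
G = -5
U(H) = -22 + H² - 46*H (U(H) = (H² - 46*H) - 22 = -22 + H² - 46*H)
U(G) - l(3) = (-22 + (-5)² - 46*(-5)) - 1*1 = (-22 + 25 + 230) - 1 = 233 - 1 = 232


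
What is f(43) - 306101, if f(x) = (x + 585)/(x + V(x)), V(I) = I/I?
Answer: -3366954/11 ≈ -3.0609e+5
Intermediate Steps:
V(I) = 1
f(x) = (585 + x)/(1 + x) (f(x) = (x + 585)/(x + 1) = (585 + x)/(1 + x))
f(43) - 306101 = (585 + 43)/(1 + 43) - 306101 = 628/44 - 306101 = (1/44)*628 - 306101 = 157/11 - 306101 = -3366954/11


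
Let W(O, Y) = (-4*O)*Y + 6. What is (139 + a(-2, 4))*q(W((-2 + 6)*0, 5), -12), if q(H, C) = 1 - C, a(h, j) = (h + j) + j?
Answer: 1885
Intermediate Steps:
a(h, j) = h + 2*j
W(O, Y) = 6 - 4*O*Y (W(O, Y) = -4*O*Y + 6 = 6 - 4*O*Y)
(139 + a(-2, 4))*q(W((-2 + 6)*0, 5), -12) = (139 + (-2 + 2*4))*(1 - 1*(-12)) = (139 + (-2 + 8))*(1 + 12) = (139 + 6)*13 = 145*13 = 1885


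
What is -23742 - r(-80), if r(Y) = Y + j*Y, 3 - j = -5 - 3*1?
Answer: -22782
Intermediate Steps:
j = 11 (j = 3 - (-5 - 3*1) = 3 - (-5 - 3) = 3 - 1*(-8) = 3 + 8 = 11)
r(Y) = 12*Y (r(Y) = Y + 11*Y = 12*Y)
-23742 - r(-80) = -23742 - 12*(-80) = -23742 - 1*(-960) = -23742 + 960 = -22782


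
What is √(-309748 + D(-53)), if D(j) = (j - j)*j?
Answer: 2*I*√77437 ≈ 556.55*I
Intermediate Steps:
D(j) = 0 (D(j) = 0*j = 0)
√(-309748 + D(-53)) = √(-309748 + 0) = √(-309748) = 2*I*√77437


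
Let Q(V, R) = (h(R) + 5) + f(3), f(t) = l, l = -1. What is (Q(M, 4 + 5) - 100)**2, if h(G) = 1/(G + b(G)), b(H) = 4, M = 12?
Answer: 1555009/169 ≈ 9201.2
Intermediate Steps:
f(t) = -1
h(G) = 1/(4 + G) (h(G) = 1/(G + 4) = 1/(4 + G))
Q(V, R) = 4 + 1/(4 + R) (Q(V, R) = (1/(4 + R) + 5) - 1 = (5 + 1/(4 + R)) - 1 = 4 + 1/(4 + R))
(Q(M, 4 + 5) - 100)**2 = ((17 + 4*(4 + 5))/(4 + (4 + 5)) - 100)**2 = ((17 + 4*9)/(4 + 9) - 100)**2 = ((17 + 36)/13 - 100)**2 = ((1/13)*53 - 100)**2 = (53/13 - 100)**2 = (-1247/13)**2 = 1555009/169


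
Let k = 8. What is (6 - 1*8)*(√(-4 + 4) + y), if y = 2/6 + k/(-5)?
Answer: 38/15 ≈ 2.5333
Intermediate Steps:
y = -19/15 (y = 2/6 + 8/(-5) = 2*(⅙) + 8*(-⅕) = ⅓ - 8/5 = -19/15 ≈ -1.2667)
(6 - 1*8)*(√(-4 + 4) + y) = (6 - 1*8)*(√(-4 + 4) - 19/15) = (6 - 8)*(√0 - 19/15) = -2*(0 - 19/15) = -2*(-19/15) = 38/15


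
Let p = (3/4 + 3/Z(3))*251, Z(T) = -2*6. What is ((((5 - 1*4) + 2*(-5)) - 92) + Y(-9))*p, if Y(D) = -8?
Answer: -27359/2 ≈ -13680.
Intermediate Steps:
Z(T) = -12
p = 251/2 (p = (3/4 + 3/(-12))*251 = (3*(¼) + 3*(-1/12))*251 = (¾ - ¼)*251 = (½)*251 = 251/2 ≈ 125.50)
((((5 - 1*4) + 2*(-5)) - 92) + Y(-9))*p = ((((5 - 1*4) + 2*(-5)) - 92) - 8)*(251/2) = ((((5 - 4) - 10) - 92) - 8)*(251/2) = (((1 - 10) - 92) - 8)*(251/2) = ((-9 - 92) - 8)*(251/2) = (-101 - 8)*(251/2) = -109*251/2 = -27359/2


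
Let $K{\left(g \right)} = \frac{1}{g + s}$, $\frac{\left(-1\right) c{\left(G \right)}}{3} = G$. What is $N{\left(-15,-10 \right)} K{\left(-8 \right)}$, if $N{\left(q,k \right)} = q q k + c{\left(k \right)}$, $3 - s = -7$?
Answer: $-1110$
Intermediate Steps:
$s = 10$ ($s = 3 - -7 = 3 + 7 = 10$)
$c{\left(G \right)} = - 3 G$
$K{\left(g \right)} = \frac{1}{10 + g}$ ($K{\left(g \right)} = \frac{1}{g + 10} = \frac{1}{10 + g}$)
$N{\left(q,k \right)} = - 3 k + k q^{2}$ ($N{\left(q,k \right)} = q q k - 3 k = q^{2} k - 3 k = k q^{2} - 3 k = - 3 k + k q^{2}$)
$N{\left(-15,-10 \right)} K{\left(-8 \right)} = \frac{\left(-10\right) \left(-3 + \left(-15\right)^{2}\right)}{10 - 8} = \frac{\left(-10\right) \left(-3 + 225\right)}{2} = \left(-10\right) 222 \cdot \frac{1}{2} = \left(-2220\right) \frac{1}{2} = -1110$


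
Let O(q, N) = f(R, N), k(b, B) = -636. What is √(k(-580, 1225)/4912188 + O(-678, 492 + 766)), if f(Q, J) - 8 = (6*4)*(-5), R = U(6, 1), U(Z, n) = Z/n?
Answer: I*√18767481321209/409349 ≈ 10.583*I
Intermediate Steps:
R = 6 (R = 6/1 = 6*1 = 6)
f(Q, J) = -112 (f(Q, J) = 8 + (6*4)*(-5) = 8 + 24*(-5) = 8 - 120 = -112)
O(q, N) = -112
√(k(-580, 1225)/4912188 + O(-678, 492 + 766)) = √(-636/4912188 - 112) = √(-636*1/4912188 - 112) = √(-53/409349 - 112) = √(-45847141/409349) = I*√18767481321209/409349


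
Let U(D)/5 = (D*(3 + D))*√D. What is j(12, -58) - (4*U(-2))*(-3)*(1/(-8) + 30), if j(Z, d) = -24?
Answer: -24 - 3585*I*√2 ≈ -24.0 - 5070.0*I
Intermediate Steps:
U(D) = 5*D^(3/2)*(3 + D) (U(D) = 5*((D*(3 + D))*√D) = 5*(D^(3/2)*(3 + D)) = 5*D^(3/2)*(3 + D))
j(12, -58) - (4*U(-2))*(-3)*(1/(-8) + 30) = -24 - (4*(5*(-2)^(3/2)*(3 - 2)))*(-3)*(1/(-8) + 30) = -24 - (4*(5*(-2*I*√2)*1))*(-3)*(-⅛ + 30) = -24 - (4*(-10*I*√2))*(-3)*239/8 = -24 - -40*I*√2*(-3)*239/8 = -24 - 120*I*√2*239/8 = -24 - 3585*I*√2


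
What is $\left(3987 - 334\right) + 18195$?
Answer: $21848$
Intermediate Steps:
$\left(3987 - 334\right) + 18195 = 3653 + 18195 = 21848$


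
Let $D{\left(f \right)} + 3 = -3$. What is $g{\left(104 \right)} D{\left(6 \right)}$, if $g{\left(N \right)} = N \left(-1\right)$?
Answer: $624$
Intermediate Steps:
$D{\left(f \right)} = -6$ ($D{\left(f \right)} = -3 - 3 = -6$)
$g{\left(N \right)} = - N$
$g{\left(104 \right)} D{\left(6 \right)} = \left(-1\right) 104 \left(-6\right) = \left(-104\right) \left(-6\right) = 624$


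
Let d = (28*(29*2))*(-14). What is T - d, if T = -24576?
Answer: -1840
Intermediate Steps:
d = -22736 (d = (28*58)*(-14) = 1624*(-14) = -22736)
T - d = -24576 - 1*(-22736) = -24576 + 22736 = -1840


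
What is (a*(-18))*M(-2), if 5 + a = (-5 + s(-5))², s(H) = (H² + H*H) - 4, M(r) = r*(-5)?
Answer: -301680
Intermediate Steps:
M(r) = -5*r
s(H) = -4 + 2*H² (s(H) = (H² + H²) - 4 = 2*H² - 4 = -4 + 2*H²)
a = 1676 (a = -5 + (-5 + (-4 + 2*(-5)²))² = -5 + (-5 + (-4 + 2*25))² = -5 + (-5 + (-4 + 50))² = -5 + (-5 + 46)² = -5 + 41² = -5 + 1681 = 1676)
(a*(-18))*M(-2) = (1676*(-18))*(-5*(-2)) = -30168*10 = -301680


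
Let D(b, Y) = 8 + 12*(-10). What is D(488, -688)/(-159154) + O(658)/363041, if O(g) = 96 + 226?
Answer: 211770/133132321 ≈ 0.0015907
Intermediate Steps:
O(g) = 322
D(b, Y) = -112 (D(b, Y) = 8 - 120 = -112)
D(488, -688)/(-159154) + O(658)/363041 = -112/(-159154) + 322/363041 = -112*(-1/159154) + 322*(1/363041) = 56/79577 + 46/51863 = 211770/133132321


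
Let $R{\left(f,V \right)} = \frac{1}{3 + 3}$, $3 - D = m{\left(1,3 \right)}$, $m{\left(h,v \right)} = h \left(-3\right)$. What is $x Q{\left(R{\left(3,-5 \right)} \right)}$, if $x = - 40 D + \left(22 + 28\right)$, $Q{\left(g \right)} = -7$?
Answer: $1330$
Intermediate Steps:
$m{\left(h,v \right)} = - 3 h$
$D = 6$ ($D = 3 - \left(-3\right) 1 = 3 - -3 = 3 + 3 = 6$)
$R{\left(f,V \right)} = \frac{1}{6}$
$x = -190$ ($x = \left(-40\right) 6 + \left(22 + 28\right) = -240 + 50 = -190$)
$x Q{\left(R{\left(3,-5 \right)} \right)} = \left(-190\right) \left(-7\right) = 1330$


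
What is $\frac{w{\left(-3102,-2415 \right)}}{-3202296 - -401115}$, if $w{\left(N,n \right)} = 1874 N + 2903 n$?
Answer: $\frac{4274631}{933727} \approx 4.578$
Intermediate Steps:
$\frac{w{\left(-3102,-2415 \right)}}{-3202296 - -401115} = \frac{1874 \left(-3102\right) + 2903 \left(-2415\right)}{-3202296 - -401115} = \frac{-5813148 - 7010745}{-3202296 + 401115} = - \frac{12823893}{-2801181} = \left(-12823893\right) \left(- \frac{1}{2801181}\right) = \frac{4274631}{933727}$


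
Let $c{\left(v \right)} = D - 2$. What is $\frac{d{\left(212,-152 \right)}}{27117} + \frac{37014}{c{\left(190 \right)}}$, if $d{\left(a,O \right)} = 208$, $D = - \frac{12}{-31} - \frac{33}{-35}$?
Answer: $- \frac{1089023721014}{19714059} \approx -55241.0$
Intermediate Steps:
$D = \frac{1443}{1085}$ ($D = \left(-12\right) \left(- \frac{1}{31}\right) - - \frac{33}{35} = \frac{12}{31} + \frac{33}{35} = \frac{1443}{1085} \approx 1.33$)
$c{\left(v \right)} = - \frac{727}{1085}$ ($c{\left(v \right)} = \frac{1443}{1085} - 2 = - \frac{727}{1085}$)
$\frac{d{\left(212,-152 \right)}}{27117} + \frac{37014}{c{\left(190 \right)}} = \frac{208}{27117} + \frac{37014}{- \frac{727}{1085}} = 208 \cdot \frac{1}{27117} + 37014 \left(- \frac{1085}{727}\right) = \frac{208}{27117} - \frac{40160190}{727} = - \frac{1089023721014}{19714059}$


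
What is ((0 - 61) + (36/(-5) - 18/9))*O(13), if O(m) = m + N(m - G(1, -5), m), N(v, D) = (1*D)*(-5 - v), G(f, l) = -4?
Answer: 95823/5 ≈ 19165.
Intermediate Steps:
N(v, D) = D*(-5 - v)
O(m) = m - m*(9 + m) (O(m) = m - m*(5 + (m - 1*(-4))) = m - m*(5 + (m + 4)) = m - m*(5 + (4 + m)) = m - m*(9 + m))
((0 - 61) + (36/(-5) - 18/9))*O(13) = ((0 - 61) + (36/(-5) - 18/9))*(13*(-8 - 1*13)) = (-61 + (36*(-⅕) - 18*⅑))*(13*(-8 - 13)) = (-61 + (-36/5 - 2))*(13*(-21)) = (-61 - 46/5)*(-273) = -351/5*(-273) = 95823/5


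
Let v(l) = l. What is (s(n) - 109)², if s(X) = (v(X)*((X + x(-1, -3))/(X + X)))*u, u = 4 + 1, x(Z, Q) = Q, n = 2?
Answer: 49729/4 ≈ 12432.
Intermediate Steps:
u = 5
s(X) = -15/2 + 5*X/2 (s(X) = (X*((X - 3)/(X + X)))*5 = (X*((-3 + X)/((2*X))))*5 = (X*((-3 + X)*(1/(2*X))))*5 = (X*((-3 + X)/(2*X)))*5 = (-3/2 + X/2)*5 = -15/2 + 5*X/2)
(s(n) - 109)² = ((-15/2 + (5/2)*2) - 109)² = ((-15/2 + 5) - 109)² = (-5/2 - 109)² = (-223/2)² = 49729/4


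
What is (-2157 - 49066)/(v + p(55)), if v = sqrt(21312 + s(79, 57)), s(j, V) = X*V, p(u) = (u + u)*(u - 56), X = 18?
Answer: -2817265/5119 - 153669*sqrt(2482)/10238 ≈ -1298.1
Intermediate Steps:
p(u) = 2*u*(-56 + u) (p(u) = (2*u)*(-56 + u) = 2*u*(-56 + u))
s(j, V) = 18*V
v = 3*sqrt(2482) (v = sqrt(21312 + 18*57) = sqrt(21312 + 1026) = sqrt(22338) = 3*sqrt(2482) ≈ 149.46)
(-2157 - 49066)/(v + p(55)) = (-2157 - 49066)/(3*sqrt(2482) + 2*55*(-56 + 55)) = -51223/(3*sqrt(2482) + 2*55*(-1)) = -51223/(3*sqrt(2482) - 110) = -51223/(-110 + 3*sqrt(2482))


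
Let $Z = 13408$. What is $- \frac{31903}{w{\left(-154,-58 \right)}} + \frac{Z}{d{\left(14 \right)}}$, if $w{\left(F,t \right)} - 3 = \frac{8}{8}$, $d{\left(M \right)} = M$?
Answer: $- \frac{196505}{28} \approx -7018.0$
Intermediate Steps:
$w{\left(F,t \right)} = 4$ ($w{\left(F,t \right)} = 3 + \frac{8}{8} = 3 + 8 \cdot \frac{1}{8} = 3 + 1 = 4$)
$- \frac{31903}{w{\left(-154,-58 \right)}} + \frac{Z}{d{\left(14 \right)}} = - \frac{31903}{4} + \frac{13408}{14} = \left(-31903\right) \frac{1}{4} + 13408 \cdot \frac{1}{14} = - \frac{31903}{4} + \frac{6704}{7} = - \frac{196505}{28}$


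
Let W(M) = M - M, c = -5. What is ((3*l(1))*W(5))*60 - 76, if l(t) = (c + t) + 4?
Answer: -76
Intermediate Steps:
W(M) = 0
l(t) = -1 + t (l(t) = (-5 + t) + 4 = -1 + t)
((3*l(1))*W(5))*60 - 76 = ((3*(-1 + 1))*0)*60 - 76 = ((3*0)*0)*60 - 76 = (0*0)*60 - 76 = 0*60 - 76 = 0 - 76 = -76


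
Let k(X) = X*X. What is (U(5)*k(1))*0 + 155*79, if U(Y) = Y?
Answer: 12245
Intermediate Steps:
k(X) = X**2
(U(5)*k(1))*0 + 155*79 = (5*1**2)*0 + 155*79 = (5*1)*0 + 12245 = 5*0 + 12245 = 0 + 12245 = 12245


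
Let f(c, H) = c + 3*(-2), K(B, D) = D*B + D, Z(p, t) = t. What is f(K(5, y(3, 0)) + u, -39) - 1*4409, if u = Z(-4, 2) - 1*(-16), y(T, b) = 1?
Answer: -4391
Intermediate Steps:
K(B, D) = D + B*D (K(B, D) = B*D + D = D + B*D)
u = 18 (u = 2 - 1*(-16) = 2 + 16 = 18)
f(c, H) = -6 + c (f(c, H) = c - 6 = -6 + c)
f(K(5, y(3, 0)) + u, -39) - 1*4409 = (-6 + (1*(1 + 5) + 18)) - 1*4409 = (-6 + (1*6 + 18)) - 4409 = (-6 + (6 + 18)) - 4409 = (-6 + 24) - 4409 = 18 - 4409 = -4391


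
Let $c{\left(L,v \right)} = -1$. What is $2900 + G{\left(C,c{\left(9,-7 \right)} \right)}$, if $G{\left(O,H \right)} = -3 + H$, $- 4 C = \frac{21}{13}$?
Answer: $2896$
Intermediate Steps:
$C = - \frac{21}{52}$ ($C = - \frac{21 \cdot \frac{1}{13}}{4} = \left(- \frac{1}{4}\right) \frac{21}{13} = - \frac{21}{52} \approx -0.40385$)
$2900 + G{\left(C,c{\left(9,-7 \right)} \right)} = 2900 - 4 = 2896$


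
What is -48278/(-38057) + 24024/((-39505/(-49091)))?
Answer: 44884893858878/1503441785 ≈ 29855.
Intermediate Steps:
-48278/(-38057) + 24024/((-39505/(-49091))) = -48278*(-1/38057) + 24024/((-39505*(-1/49091))) = 48278/38057 + 24024/(39505/49091) = 48278/38057 + 24024*(49091/39505) = 48278/38057 + 1179362184/39505 = 44884893858878/1503441785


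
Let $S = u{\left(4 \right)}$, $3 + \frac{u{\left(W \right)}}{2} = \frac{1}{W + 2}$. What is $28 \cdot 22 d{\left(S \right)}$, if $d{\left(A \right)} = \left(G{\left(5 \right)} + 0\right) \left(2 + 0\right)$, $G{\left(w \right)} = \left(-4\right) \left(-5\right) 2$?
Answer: $49280$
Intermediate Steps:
$G{\left(w \right)} = 40$ ($G{\left(w \right)} = 20 \cdot 2 = 40$)
$u{\left(W \right)} = -6 + \frac{2}{2 + W}$ ($u{\left(W \right)} = -6 + \frac{2}{W + 2} = -6 + \frac{2}{2 + W}$)
$S = - \frac{17}{3}$ ($S = \frac{2 \left(-5 - 12\right)}{2 + 4} = \frac{2 \left(-5 - 12\right)}{6} = 2 \cdot \frac{1}{6} \left(-17\right) = - \frac{17}{3} \approx -5.6667$)
$d{\left(A \right)} = 80$ ($d{\left(A \right)} = \left(40 + 0\right) \left(2 + 0\right) = 40 \cdot 2 = 80$)
$28 \cdot 22 d{\left(S \right)} = 28 \cdot 22 \cdot 80 = 616 \cdot 80 = 49280$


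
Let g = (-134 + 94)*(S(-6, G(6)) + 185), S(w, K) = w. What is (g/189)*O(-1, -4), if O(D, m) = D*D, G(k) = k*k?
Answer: -7160/189 ≈ -37.884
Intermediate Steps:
G(k) = k²
g = -7160 (g = (-134 + 94)*(-6 + 185) = -40*179 = -7160)
O(D, m) = D²
(g/189)*O(-1, -4) = -7160/189*(-1)² = -7160*1/189*1 = -7160/189*1 = -7160/189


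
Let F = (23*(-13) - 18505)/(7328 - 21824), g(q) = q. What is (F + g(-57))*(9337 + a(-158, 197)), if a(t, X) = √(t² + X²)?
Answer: -628277393/1208 - 67289*√63773/1208 ≈ -5.3416e+5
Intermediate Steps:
a(t, X) = √(X² + t²)
F = 1567/1208 (F = (-299 - 18505)/(-14496) = -18804*(-1/14496) = 1567/1208 ≈ 1.2972)
(F + g(-57))*(9337 + a(-158, 197)) = (1567/1208 - 57)*(9337 + √(197² + (-158)²)) = -67289*(9337 + √(38809 + 24964))/1208 = -67289*(9337 + √63773)/1208 = -628277393/1208 - 67289*√63773/1208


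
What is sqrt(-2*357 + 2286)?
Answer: 2*sqrt(393) ≈ 39.648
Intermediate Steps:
sqrt(-2*357 + 2286) = sqrt(-714 + 2286) = sqrt(1572) = 2*sqrt(393)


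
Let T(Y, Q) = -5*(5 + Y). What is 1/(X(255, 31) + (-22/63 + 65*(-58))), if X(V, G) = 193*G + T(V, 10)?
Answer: 63/57497 ≈ 0.0010957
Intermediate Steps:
T(Y, Q) = -25 - 5*Y
X(V, G) = -25 - 5*V + 193*G (X(V, G) = 193*G + (-25 - 5*V) = -25 - 5*V + 193*G)
1/(X(255, 31) + (-22/63 + 65*(-58))) = 1/((-25 - 5*255 + 193*31) + (-22/63 + 65*(-58))) = 1/((-25 - 1275 + 5983) + (-22*1/63 - 3770)) = 1/(4683 + (-22/63 - 3770)) = 1/(4683 - 237532/63) = 1/(57497/63) = 63/57497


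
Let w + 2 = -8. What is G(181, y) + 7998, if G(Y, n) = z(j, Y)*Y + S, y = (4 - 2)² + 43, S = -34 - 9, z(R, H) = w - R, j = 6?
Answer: 5059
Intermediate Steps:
w = -10 (w = -2 - 8 = -10)
z(R, H) = -10 - R
S = -43
y = 47 (y = 2² + 43 = 4 + 43 = 47)
G(Y, n) = -43 - 16*Y (G(Y, n) = (-10 - 1*6)*Y - 43 = (-10 - 6)*Y - 43 = -16*Y - 43 = -43 - 16*Y)
G(181, y) + 7998 = (-43 - 16*181) + 7998 = (-43 - 2896) + 7998 = -2939 + 7998 = 5059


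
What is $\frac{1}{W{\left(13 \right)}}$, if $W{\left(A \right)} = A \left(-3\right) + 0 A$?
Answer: $- \frac{1}{39} \approx -0.025641$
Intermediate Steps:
$W{\left(A \right)} = - 3 A$ ($W{\left(A \right)} = - 3 A + 0 = - 3 A$)
$\frac{1}{W{\left(13 \right)}} = \frac{1}{\left(-3\right) 13} = \frac{1}{-39} = - \frac{1}{39}$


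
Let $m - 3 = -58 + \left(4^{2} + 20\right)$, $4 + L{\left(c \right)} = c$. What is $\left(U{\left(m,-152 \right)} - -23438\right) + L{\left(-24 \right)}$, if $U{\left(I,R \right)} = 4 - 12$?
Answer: $23402$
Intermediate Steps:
$L{\left(c \right)} = -4 + c$
$m = -19$ ($m = 3 - \left(38 - 16\right) = 3 + \left(-58 + \left(16 + 20\right)\right) = 3 + \left(-58 + 36\right) = 3 - 22 = -19$)
$U{\left(I,R \right)} = -8$ ($U{\left(I,R \right)} = 4 - 12 = -8$)
$\left(U{\left(m,-152 \right)} - -23438\right) + L{\left(-24 \right)} = \left(-8 - -23438\right) - 28 = \left(-8 + 23438\right) - 28 = 23430 - 28 = 23402$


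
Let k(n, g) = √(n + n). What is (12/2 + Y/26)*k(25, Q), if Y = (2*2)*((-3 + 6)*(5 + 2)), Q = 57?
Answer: 600*√2/13 ≈ 65.271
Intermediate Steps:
Y = 84 (Y = 4*(3*7) = 4*21 = 84)
k(n, g) = √2*√n (k(n, g) = √(2*n) = √2*√n)
(12/2 + Y/26)*k(25, Q) = (12/2 + 84/26)*(√2*√25) = (12*(½) + 84*(1/26))*(√2*5) = (6 + 42/13)*(5*√2) = 120*(5*√2)/13 = 600*√2/13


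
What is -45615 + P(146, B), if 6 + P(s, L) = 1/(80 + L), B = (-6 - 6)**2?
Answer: -10219103/224 ≈ -45621.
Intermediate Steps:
B = 144 (B = (-12)**2 = 144)
P(s, L) = -6 + 1/(80 + L)
-45615 + P(146, B) = -45615 + (-479 - 6*144)/(80 + 144) = -45615 + (-479 - 864)/224 = -45615 + (1/224)*(-1343) = -45615 - 1343/224 = -10219103/224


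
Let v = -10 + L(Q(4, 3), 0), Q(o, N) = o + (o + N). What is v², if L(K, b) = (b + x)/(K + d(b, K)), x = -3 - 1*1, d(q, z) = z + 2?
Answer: 3721/36 ≈ 103.36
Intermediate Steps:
d(q, z) = 2 + z
x = -4 (x = -3 - 1 = -4)
Q(o, N) = N + 2*o (Q(o, N) = o + (N + o) = N + 2*o)
L(K, b) = (-4 + b)/(2 + 2*K) (L(K, b) = (b - 4)/(K + (2 + K)) = (-4 + b)/(2 + 2*K))
v = -61/6 (v = -10 + (-4 + 0)/(2*(1 + (3 + 2*4))) = -10 + (½)*(-4)/(1 + (3 + 8)) = -10 + (½)*(-4)/(1 + 11) = -10 + (½)*(-4)/12 = -10 + (½)*(1/12)*(-4) = -10 - ⅙ = -61/6 ≈ -10.167)
v² = (-61/6)² = 3721/36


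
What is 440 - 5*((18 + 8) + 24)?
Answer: 190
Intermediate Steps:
440 - 5*((18 + 8) + 24) = 440 - 5*(26 + 24) = 440 - 5*50 = 440 - 1*250 = 440 - 250 = 190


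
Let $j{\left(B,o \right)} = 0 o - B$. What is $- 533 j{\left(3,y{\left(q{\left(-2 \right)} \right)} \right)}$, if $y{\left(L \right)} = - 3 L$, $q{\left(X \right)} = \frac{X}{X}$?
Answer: $1599$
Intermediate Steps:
$q{\left(X \right)} = 1$
$j{\left(B,o \right)} = - B$ ($j{\left(B,o \right)} = 0 - B = - B$)
$- 533 j{\left(3,y{\left(q{\left(-2 \right)} \right)} \right)} = - 533 \left(\left(-1\right) 3\right) = \left(-533\right) \left(-3\right) = 1599$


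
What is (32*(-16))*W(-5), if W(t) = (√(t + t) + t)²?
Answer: -7680 + 5120*I*√10 ≈ -7680.0 + 16191.0*I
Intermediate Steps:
W(t) = (t + √2*√t)² (W(t) = (√(2*t) + t)² = (√2*√t + t)² = (t + √2*√t)²)
(32*(-16))*W(-5) = (32*(-16))*(-5 + √2*√(-5))² = -512*(-5 + √2*(I*√5))² = -512*(-5 + I*√10)²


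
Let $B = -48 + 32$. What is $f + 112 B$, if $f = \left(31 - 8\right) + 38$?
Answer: $-1731$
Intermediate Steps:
$B = -16$
$f = 61$ ($f = 23 + 38 = 61$)
$f + 112 B = 61 + 112 \left(-16\right) = 61 - 1792 = -1731$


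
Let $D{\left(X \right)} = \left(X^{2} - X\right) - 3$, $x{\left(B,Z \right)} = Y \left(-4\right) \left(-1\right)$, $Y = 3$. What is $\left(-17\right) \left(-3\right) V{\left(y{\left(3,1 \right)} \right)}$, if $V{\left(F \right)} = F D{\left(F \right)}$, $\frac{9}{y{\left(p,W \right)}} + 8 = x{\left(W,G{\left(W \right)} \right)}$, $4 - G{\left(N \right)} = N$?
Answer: $- \frac{1377}{64} \approx -21.516$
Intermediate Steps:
$G{\left(N \right)} = 4 - N$
$x{\left(B,Z \right)} = 12$ ($x{\left(B,Z \right)} = 3 \left(-4\right) \left(-1\right) = \left(-12\right) \left(-1\right) = 12$)
$D{\left(X \right)} = -3 + X^{2} - X$
$y{\left(p,W \right)} = \frac{9}{4}$ ($y{\left(p,W \right)} = \frac{9}{-8 + 12} = \frac{9}{4}$)
$V{\left(F \right)} = F \left(-3 + F^{2} - F\right)$
$\left(-17\right) \left(-3\right) V{\left(y{\left(3,1 \right)} \right)} = \left(-17\right) \left(-3\right) \frac{9 \left(-3 + \left(\frac{9}{4}\right)^{2} - \frac{9}{4}\right)}{4} = 51 \frac{9 \left(-3 + \frac{81}{16} - \frac{9}{4}\right)}{4} = 51 \cdot \frac{9}{4} \left(- \frac{3}{16}\right) = 51 \left(- \frac{27}{64}\right) = - \frac{1377}{64}$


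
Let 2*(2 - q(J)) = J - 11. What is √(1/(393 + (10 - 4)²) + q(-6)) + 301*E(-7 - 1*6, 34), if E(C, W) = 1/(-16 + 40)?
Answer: 301/24 + √7731438/858 ≈ 15.782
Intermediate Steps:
q(J) = 15/2 - J/2 (q(J) = 2 - (J - 11)/2 = 2 - (-11 + J)/2 = 2 + (11/2 - J/2) = 15/2 - J/2)
E(C, W) = 1/24
√(1/(393 + (10 - 4)²) + q(-6)) + 301*E(-7 - 1*6, 34) = √(1/(393 + (10 - 4)²) + (15/2 - ½*(-6))) + 301*(1/24) = √(1/(393 + 6²) + (15/2 + 3)) + 301/24 = √(1/(393 + 36) + 21/2) + 301/24 = √(1/429 + 21/2) + 301/24 = √(9011/858) + 301/24 = √7731438/858 + 301/24 = 301/24 + √7731438/858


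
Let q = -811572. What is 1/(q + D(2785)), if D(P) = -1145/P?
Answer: -557/452045833 ≈ -1.2322e-6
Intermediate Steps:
1/(q + D(2785)) = 1/(-811572 - 1145/2785) = 1/(-811572 - 1145*1/2785) = 1/(-811572 - 229/557) = 1/(-452045833/557) = -557/452045833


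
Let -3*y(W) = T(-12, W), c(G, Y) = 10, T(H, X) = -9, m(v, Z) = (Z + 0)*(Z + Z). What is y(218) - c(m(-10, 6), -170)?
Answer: -7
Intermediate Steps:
m(v, Z) = 2*Z**2 (m(v, Z) = Z*(2*Z) = 2*Z**2)
y(W) = 3 (y(W) = -1/3*(-9) = 3)
y(218) - c(m(-10, 6), -170) = 3 - 1*10 = 3 - 10 = -7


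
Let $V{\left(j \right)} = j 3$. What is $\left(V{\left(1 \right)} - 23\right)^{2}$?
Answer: $400$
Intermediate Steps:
$V{\left(j \right)} = 3 j$
$\left(V{\left(1 \right)} - 23\right)^{2} = \left(3 \cdot 1 - 23\right)^{2} = \left(3 - 23\right)^{2} = \left(-20\right)^{2} = 400$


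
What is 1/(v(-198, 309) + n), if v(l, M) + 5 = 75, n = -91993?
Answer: -1/91923 ≈ -1.0879e-5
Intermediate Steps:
v(l, M) = 70 (v(l, M) = -5 + 75 = 70)
1/(v(-198, 309) + n) = 1/(70 - 91993) = 1/(-91923) = -1/91923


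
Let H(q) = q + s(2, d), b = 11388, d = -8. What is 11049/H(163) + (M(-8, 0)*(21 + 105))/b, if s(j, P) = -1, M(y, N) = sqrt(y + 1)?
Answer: 3683/54 + 21*I*sqrt(7)/1898 ≈ 68.204 + 0.029273*I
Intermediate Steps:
M(y, N) = sqrt(1 + y)
H(q) = -1 + q (H(q) = q - 1 = -1 + q)
11049/H(163) + (M(-8, 0)*(21 + 105))/b = 11049/(-1 + 163) + (sqrt(1 - 8)*(21 + 105))/11388 = 11049/162 + (sqrt(-7)*126)*(1/11388) = 11049*(1/162) + ((I*sqrt(7))*126)*(1/11388) = 3683/54 + (126*I*sqrt(7))*(1/11388) = 3683/54 + 21*I*sqrt(7)/1898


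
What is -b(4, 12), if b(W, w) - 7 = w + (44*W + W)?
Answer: -199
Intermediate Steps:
b(W, w) = 7 + w + 45*W (b(W, w) = 7 + (w + (44*W + W)) = 7 + (w + 45*W) = 7 + w + 45*W)
-b(4, 12) = -(7 + 12 + 45*4) = -(7 + 12 + 180) = -1*199 = -199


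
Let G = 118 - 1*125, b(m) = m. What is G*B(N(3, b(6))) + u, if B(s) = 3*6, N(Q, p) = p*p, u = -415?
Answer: -541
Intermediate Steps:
N(Q, p) = p²
B(s) = 18
G = -7 (G = 118 - 125 = -7)
G*B(N(3, b(6))) + u = -7*18 - 415 = -126 - 415 = -541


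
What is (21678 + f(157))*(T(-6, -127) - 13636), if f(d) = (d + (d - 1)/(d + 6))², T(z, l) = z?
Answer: -16900675330822/26569 ≈ -6.3610e+8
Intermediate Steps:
f(d) = (d + (-1 + d)/(6 + d))²
(21678 + f(157))*(T(-6, -127) - 13636) = (21678 + (-1 + 157² + 7*157)²/(6 + 157)²)*(-6 - 13636) = (21678 + (-1 + 24649 + 1099)²/163²)*(-13642) = (21678 + (1/26569)*25747²)*(-13642) = (21678 + (1/26569)*662908009)*(-13642) = (21678 + 662908009/26569)*(-13642) = (1238870791/26569)*(-13642) = -16900675330822/26569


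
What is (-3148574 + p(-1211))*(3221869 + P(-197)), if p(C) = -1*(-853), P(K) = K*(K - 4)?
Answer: -10266185018986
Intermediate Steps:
P(K) = K*(-4 + K)
p(C) = 853
(-3148574 + p(-1211))*(3221869 + P(-197)) = (-3148574 + 853)*(3221869 - 197*(-4 - 197)) = -3147721*(3221869 - 197*(-201)) = -3147721*(3221869 + 39597) = -3147721*3261466 = -10266185018986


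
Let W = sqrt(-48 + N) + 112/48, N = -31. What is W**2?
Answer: -662/9 + 14*I*sqrt(79)/3 ≈ -73.556 + 41.478*I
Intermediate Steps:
W = 7/3 + I*sqrt(79) (W = sqrt(-48 - 31) + 112/48 = sqrt(-79) + 112*(1/48) = I*sqrt(79) + 7/3 = 7/3 + I*sqrt(79) ≈ 2.3333 + 8.8882*I)
W**2 = (7/3 + I*sqrt(79))**2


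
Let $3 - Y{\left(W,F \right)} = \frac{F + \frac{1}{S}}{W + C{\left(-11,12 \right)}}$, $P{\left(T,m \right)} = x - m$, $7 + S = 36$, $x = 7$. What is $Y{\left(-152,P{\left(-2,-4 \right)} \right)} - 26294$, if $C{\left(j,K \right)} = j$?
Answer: $- \frac{124277237}{4727} \approx -26291.0$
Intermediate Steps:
$S = 29$ ($S = -7 + 36 = 29$)
$P{\left(T,m \right)} = 7 - m$
$Y{\left(W,F \right)} = 3 - \frac{\frac{1}{29} + F}{-11 + W}$ ($Y{\left(W,F \right)} = 3 - \frac{F + \frac{1}{29}}{W - 11} = 3 - \frac{F + \frac{1}{29}}{-11 + W} = 3 - \frac{\frac{1}{29} + F}{-11 + W}$)
$Y{\left(-152,P{\left(-2,-4 \right)} \right)} - 26294 = \frac{- \frac{958}{29} - \left(7 - -4\right) + 3 \left(-152\right)}{-11 - 152} - 26294 = \frac{- \frac{958}{29} - \left(7 + 4\right) - 456}{-163} - 26294 = - \frac{- \frac{958}{29} - 11 - 456}{163} - 26294 = \left(- \frac{1}{163}\right) \left(- \frac{14501}{29}\right) - 26294 = \frac{14501}{4727} - 26294 = - \frac{124277237}{4727}$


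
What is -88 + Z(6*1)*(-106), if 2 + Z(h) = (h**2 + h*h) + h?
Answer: -8144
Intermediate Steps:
Z(h) = -2 + h + 2*h**2 (Z(h) = -2 + ((h**2 + h*h) + h) = -2 + ((h**2 + h**2) + h) = -2 + (2*h**2 + h) = -2 + (h + 2*h**2) = -2 + h + 2*h**2)
-88 + Z(6*1)*(-106) = -88 + (-2 + 6*1 + 2*(6*1)**2)*(-106) = -88 + (-2 + 6 + 2*6**2)*(-106) = -88 + (-2 + 6 + 2*36)*(-106) = -88 + (-2 + 6 + 72)*(-106) = -88 + 76*(-106) = -88 - 8056 = -8144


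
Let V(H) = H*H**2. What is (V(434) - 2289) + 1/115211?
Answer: 9417832754366/115211 ≈ 8.1744e+7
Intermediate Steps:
V(H) = H**3
(V(434) - 2289) + 1/115211 = (434**3 - 2289) + 1/115211 = (81746504 - 2289) + 1/115211 = 81744215 + 1/115211 = 9417832754366/115211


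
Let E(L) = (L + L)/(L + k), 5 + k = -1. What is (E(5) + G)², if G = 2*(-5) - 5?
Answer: 625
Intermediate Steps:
k = -6 (k = -5 - 1 = -6)
E(L) = 2*L/(-6 + L) (E(L) = (L + L)/(L - 6) = (2*L)/(-6 + L) = 2*L/(-6 + L))
G = -15 (G = -10 - 5 = -15)
(E(5) + G)² = (2*5/(-6 + 5) - 15)² = (2*5/(-1) - 15)² = (2*5*(-1) - 15)² = (-10 - 15)² = (-25)² = 625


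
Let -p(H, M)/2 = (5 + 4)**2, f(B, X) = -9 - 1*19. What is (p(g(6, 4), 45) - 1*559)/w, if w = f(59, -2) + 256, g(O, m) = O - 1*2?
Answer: -721/228 ≈ -3.1623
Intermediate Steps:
g(O, m) = -2 + O (g(O, m) = O - 2 = -2 + O)
f(B, X) = -28 (f(B, X) = -9 - 19 = -28)
p(H, M) = -162 (p(H, M) = -2*(5 + 4)**2 = -2*9**2 = -2*81 = -162)
w = 228 (w = -28 + 256 = 228)
(p(g(6, 4), 45) - 1*559)/w = (-162 - 1*559)/228 = (-162 - 559)*(1/228) = -721*1/228 = -721/228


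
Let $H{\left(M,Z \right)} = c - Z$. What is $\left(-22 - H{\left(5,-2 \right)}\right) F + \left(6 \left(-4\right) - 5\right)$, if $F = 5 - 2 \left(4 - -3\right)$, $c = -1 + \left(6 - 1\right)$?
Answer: $223$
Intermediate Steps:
$c = 4$ ($c = -1 + 5 = 4$)
$H{\left(M,Z \right)} = 4 - Z$
$F = -9$ ($F = 5 - 2 \left(4 + 3\right) = 5 - 14 = -9$)
$\left(-22 - H{\left(5,-2 \right)}\right) F + \left(6 \left(-4\right) - 5\right) = \left(-22 - \left(4 - -2\right)\right) \left(-9\right) + \left(6 \left(-4\right) - 5\right) = \left(-22 - \left(4 + 2\right)\right) \left(-9\right) - 29 = \left(-22 - 6\right) \left(-9\right) - 29 = \left(-28\right) \left(-9\right) - 29 = 252 - 29 = 223$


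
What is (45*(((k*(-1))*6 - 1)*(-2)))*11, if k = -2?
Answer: -10890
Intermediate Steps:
(45*(((k*(-1))*6 - 1)*(-2)))*11 = (45*((-2*(-1)*6 - 1)*(-2)))*11 = (45*((2*6 - 1)*(-2)))*11 = (45*((12 - 1)*(-2)))*11 = (45*(11*(-2)))*11 = (45*(-22))*11 = -990*11 = -10890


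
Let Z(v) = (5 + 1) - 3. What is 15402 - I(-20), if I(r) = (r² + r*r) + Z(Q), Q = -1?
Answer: 14599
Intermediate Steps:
Z(v) = 3 (Z(v) = 6 - 3 = 3)
I(r) = 3 + 2*r² (I(r) = (r² + r*r) + 3 = (r² + r²) + 3 = 2*r² + 3 = 3 + 2*r²)
15402 - I(-20) = 15402 - (3 + 2*(-20)²) = 15402 - (3 + 2*400) = 15402 - (3 + 800) = 15402 - 1*803 = 15402 - 803 = 14599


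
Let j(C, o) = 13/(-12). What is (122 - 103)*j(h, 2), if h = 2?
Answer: -247/12 ≈ -20.583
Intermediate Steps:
j(C, o) = -13/12 (j(C, o) = 13*(-1/12) = -13/12)
(122 - 103)*j(h, 2) = (122 - 103)*(-13/12) = 19*(-13/12) = -247/12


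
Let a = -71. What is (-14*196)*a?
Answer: 194824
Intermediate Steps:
(-14*196)*a = -14*196*(-71) = -2744*(-71) = 194824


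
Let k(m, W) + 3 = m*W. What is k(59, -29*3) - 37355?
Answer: -42491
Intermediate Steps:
k(m, W) = -3 + W*m (k(m, W) = -3 + m*W = -3 + W*m)
k(59, -29*3) - 37355 = (-3 - 29*3*59) - 37355 = (-3 - 87*59) - 37355 = (-3 - 5133) - 37355 = -5136 - 37355 = -42491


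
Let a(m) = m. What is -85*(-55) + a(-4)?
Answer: 4671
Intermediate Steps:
-85*(-55) + a(-4) = -85*(-55) - 4 = 4675 - 4 = 4671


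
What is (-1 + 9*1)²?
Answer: 64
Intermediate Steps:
(-1 + 9*1)² = (-1 + 9)² = 8² = 64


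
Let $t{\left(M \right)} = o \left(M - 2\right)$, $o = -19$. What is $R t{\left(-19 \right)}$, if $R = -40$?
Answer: $-15960$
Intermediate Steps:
$t{\left(M \right)} = 38 - 19 M$ ($t{\left(M \right)} = - 19 \left(M - 2\right) = - 19 \left(-2 + M\right) = 38 - 19 M$)
$R t{\left(-19 \right)} = - 40 \left(38 - -361\right) = - 40 \left(38 + 361\right) = \left(-40\right) 399 = -15960$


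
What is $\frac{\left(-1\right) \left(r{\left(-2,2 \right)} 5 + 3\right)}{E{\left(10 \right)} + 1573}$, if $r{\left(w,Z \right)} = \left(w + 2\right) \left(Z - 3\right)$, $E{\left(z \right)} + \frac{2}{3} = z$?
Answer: $- \frac{9}{4747} \approx -0.0018959$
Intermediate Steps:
$E{\left(z \right)} = - \frac{2}{3} + z$
$r{\left(w,Z \right)} = \left(-3 + Z\right) \left(2 + w\right)$ ($r{\left(w,Z \right)} = \left(2 + w\right) \left(-3 + Z\right) = \left(-3 + Z\right) \left(2 + w\right)$)
$\frac{\left(-1\right) \left(r{\left(-2,2 \right)} 5 + 3\right)}{E{\left(10 \right)} + 1573} = \frac{\left(-1\right) \left(\left(-6 - -6 + 2 \cdot 2 + 2 \left(-2\right)\right) 5 + 3\right)}{\left(- \frac{2}{3} + 10\right) + 1573} = \frac{\left(-1\right) \left(\left(-6 + 6 + 4 - 4\right) 5 + 3\right)}{\frac{28}{3} + 1573} = \frac{\left(-1\right) \left(0 \cdot 5 + 3\right)}{\frac{4747}{3}} = - (0 + 3) \frac{3}{4747} = \left(-1\right) 3 \cdot \frac{3}{4747} = \left(-3\right) \frac{3}{4747} = - \frac{9}{4747}$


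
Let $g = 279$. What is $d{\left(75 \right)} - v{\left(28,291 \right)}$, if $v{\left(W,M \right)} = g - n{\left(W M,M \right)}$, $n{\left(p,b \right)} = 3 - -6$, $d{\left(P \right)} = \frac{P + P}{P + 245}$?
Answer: $- \frac{8625}{32} \approx -269.53$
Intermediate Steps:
$d{\left(P \right)} = \frac{2 P}{245 + P}$
$n{\left(p,b \right)} = 9$ ($n{\left(p,b \right)} = 3 + 6 = 9$)
$v{\left(W,M \right)} = 270$ ($v{\left(W,M \right)} = 279 - 9 = 270$)
$d{\left(75 \right)} - v{\left(28,291 \right)} = 2 \cdot 75 \frac{1}{245 + 75} - 270 = 2 \cdot 75 \cdot \frac{1}{320} - 270 = \frac{15}{32} - 270 = - \frac{8625}{32}$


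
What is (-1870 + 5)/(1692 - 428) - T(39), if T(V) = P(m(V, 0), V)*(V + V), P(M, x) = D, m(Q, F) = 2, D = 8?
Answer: -790601/1264 ≈ -625.48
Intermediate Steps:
P(M, x) = 8
T(V) = 16*V (T(V) = 8*(V + V) = 8*(2*V) = 16*V)
(-1870 + 5)/(1692 - 428) - T(39) = (-1870 + 5)/(1692 - 428) - 16*39 = -1865/1264 - 1*624 = -1865*1/1264 - 624 = -1865/1264 - 624 = -790601/1264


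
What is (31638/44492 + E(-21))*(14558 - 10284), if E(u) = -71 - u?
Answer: -2343179897/11123 ≈ -2.1066e+5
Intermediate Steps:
(31638/44492 + E(-21))*(14558 - 10284) = (31638/44492 + (-71 - 1*(-21)))*(14558 - 10284) = (31638*(1/44492) + (-71 + 21))*4274 = (15819/22246 - 50)*4274 = -1096481/22246*4274 = -2343179897/11123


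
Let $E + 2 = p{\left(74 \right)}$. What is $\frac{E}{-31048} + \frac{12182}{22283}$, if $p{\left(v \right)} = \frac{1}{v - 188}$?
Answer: $\frac{43122950711}{78870054576} \approx 0.54676$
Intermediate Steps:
$p{\left(v \right)} = \frac{1}{-188 + v}$
$E = - \frac{229}{114}$ ($E = -2 + \frac{1}{-188 + 74} = -2 + \frac{1}{-114} = -2 - \frac{1}{114} = - \frac{229}{114} \approx -2.0088$)
$\frac{E}{-31048} + \frac{12182}{22283} = - \frac{229}{114 \left(-31048\right)} + \frac{12182}{22283} = \left(- \frac{229}{114}\right) \left(- \frac{1}{31048}\right) + 12182 \cdot \frac{1}{22283} = \frac{229}{3539472} + \frac{12182}{22283} = \frac{43122950711}{78870054576}$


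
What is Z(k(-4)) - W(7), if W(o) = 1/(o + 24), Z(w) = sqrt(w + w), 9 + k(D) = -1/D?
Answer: -1/31 + I*sqrt(70)/2 ≈ -0.032258 + 4.1833*I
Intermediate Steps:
k(D) = -9 - 1/D
Z(w) = sqrt(2)*sqrt(w) (Z(w) = sqrt(2*w) = sqrt(2)*sqrt(w))
W(o) = 1/(24 + o)
Z(k(-4)) - W(7) = sqrt(2)*sqrt(-9 - 1/(-4)) - 1/(24 + 7) = sqrt(2)*sqrt(-9 - 1*(-1/4)) - 1/31 = sqrt(2)*sqrt(-9 + 1/4) - 1*1/31 = sqrt(2)*sqrt(-35/4) - 1/31 = sqrt(2)*(I*sqrt(35)/2) - 1/31 = I*sqrt(70)/2 - 1/31 = -1/31 + I*sqrt(70)/2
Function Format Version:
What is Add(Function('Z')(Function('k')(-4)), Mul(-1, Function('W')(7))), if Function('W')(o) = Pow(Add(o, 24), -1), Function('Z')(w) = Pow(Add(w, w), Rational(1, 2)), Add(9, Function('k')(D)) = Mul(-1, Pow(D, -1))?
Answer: Add(Rational(-1, 31), Mul(Rational(1, 2), I, Pow(70, Rational(1, 2)))) ≈ Add(-0.032258, Mul(4.1833, I))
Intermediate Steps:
Function('k')(D) = Add(-9, Mul(-1, Pow(D, -1)))
Function('Z')(w) = Mul(Pow(2, Rational(1, 2)), Pow(w, Rational(1, 2))) (Function('Z')(w) = Pow(Mul(2, w), Rational(1, 2)) = Mul(Pow(2, Rational(1, 2)), Pow(w, Rational(1, 2))))
Function('W')(o) = Pow(Add(24, o), -1)
Add(Function('Z')(Function('k')(-4)), Mul(-1, Function('W')(7))) = Add(Mul(Pow(2, Rational(1, 2)), Pow(Add(-9, Mul(-1, Pow(-4, -1))), Rational(1, 2))), Mul(-1, Pow(Add(24, 7), -1))) = Add(Mul(Pow(2, Rational(1, 2)), Pow(Add(-9, Mul(-1, Rational(-1, 4))), Rational(1, 2))), Mul(-1, Pow(31, -1))) = Add(Mul(Pow(2, Rational(1, 2)), Pow(Add(-9, Rational(1, 4)), Rational(1, 2))), Mul(-1, Rational(1, 31))) = Add(Mul(Pow(2, Rational(1, 2)), Pow(Rational(-35, 4), Rational(1, 2))), Rational(-1, 31)) = Add(Mul(Pow(2, Rational(1, 2)), Mul(Rational(1, 2), I, Pow(35, Rational(1, 2)))), Rational(-1, 31)) = Add(Mul(Rational(1, 2), I, Pow(70, Rational(1, 2))), Rational(-1, 31)) = Add(Rational(-1, 31), Mul(Rational(1, 2), I, Pow(70, Rational(1, 2))))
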